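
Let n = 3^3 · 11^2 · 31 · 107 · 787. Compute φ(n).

4948970400

φ(8528434893) = 8528434893 · (1 − 1/3) · (1 − 1/11) · (1 − 1/31) · (1 − 1/107) · (1 − 1/787)
       = 8528434893 · 49989600/86145807 = 4948970400.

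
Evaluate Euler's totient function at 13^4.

φ(28561) = 28561 · (1 − 1/13)
       = 28561 · 12/13 = 26364.

26364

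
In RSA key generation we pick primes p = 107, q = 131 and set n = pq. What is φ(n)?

13780

φ(14017) = 14017 · (1 − 1/107) · (1 − 1/131)
       = 14017 · 13780/14017 = 13780.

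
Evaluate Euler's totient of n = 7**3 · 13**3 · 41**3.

40090639680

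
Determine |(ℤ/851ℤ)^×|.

792

First factor: 851 = 23 × 37.
φ(851) = 851 · (1 − 1/23) · (1 − 1/37)
       = 851 · 792/851 = 792.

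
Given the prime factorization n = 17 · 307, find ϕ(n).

4896

φ(5219) = 5219 · (1 − 1/17) · (1 − 1/307)
       = 5219 · 4896/5219 = 4896.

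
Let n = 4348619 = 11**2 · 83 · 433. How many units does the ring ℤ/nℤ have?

φ(11^2) = 11^2 − 11^1 = 121 − 11 = 110.
φ(83) = 83 − 1 = 82.
φ(433) = 433 − 1 = 432.
Since φ is multiplicative, φ(4348619) = 110 · 82 · 432 = 3896640.

3896640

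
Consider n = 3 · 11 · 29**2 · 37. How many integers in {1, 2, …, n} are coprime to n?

584640

φ(1026861) = 1026861 · (1 − 1/3) · (1 − 1/11) · (1 − 1/29) · (1 − 1/37)
       = 1026861 · 20160/35409 = 584640.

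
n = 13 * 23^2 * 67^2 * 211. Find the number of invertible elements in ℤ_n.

φ(6513749983) = 6513749983 · (1 − 1/13) · (1 − 1/23) · (1 − 1/67) · (1 − 1/211)
       = 6513749983 · 3659040/4226963 = 5638580640.

5638580640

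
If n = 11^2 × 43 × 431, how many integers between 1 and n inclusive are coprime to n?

φ(2242493) = 2242493 · (1 − 1/11) · (1 − 1/43) · (1 − 1/431)
       = 2242493 · 180600/203863 = 1986600.

1986600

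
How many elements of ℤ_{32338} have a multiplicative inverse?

14256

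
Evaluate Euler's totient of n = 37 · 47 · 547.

φ(37) = 37 − 1 = 36.
φ(47) = 47 − 1 = 46.
φ(547) = 547 − 1 = 546.
Since φ is multiplicative, φ(951233) = 36 · 46 · 546 = 904176.

904176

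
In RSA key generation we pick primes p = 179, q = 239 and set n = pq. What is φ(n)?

42364

φ(n) = (p − 1)(q − 1) = (179−1)(239−1) = 178·238 = 42364.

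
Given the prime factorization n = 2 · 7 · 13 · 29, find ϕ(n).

2016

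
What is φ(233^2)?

54056

φ(54289) = 54289 · (1 − 1/233)
       = 54289 · 232/233 = 54056.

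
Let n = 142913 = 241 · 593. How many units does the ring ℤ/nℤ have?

142080

φ(241) = 241 − 1 = 240.
φ(593) = 593 − 1 = 592.
φ(142913) = 240 × 592 = 142080.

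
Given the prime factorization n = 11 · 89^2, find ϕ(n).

φ(11) = 11 − 1 = 10.
φ(89^2) = 89^1·(89−1) = 89·88 = 7832.
Multiply: 10 · 7832 = 78320.

78320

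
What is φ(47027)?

Prime factorization: 47027 = 31 * 37 * 41.
φ(31) = 31 − 1 = 30.
φ(37) = 37 − 1 = 36.
φ(41) = 41 − 1 = 40.
Multiply: 30 · 36 · 40 = 43200.

43200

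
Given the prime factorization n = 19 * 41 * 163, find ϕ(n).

φ(126977) = 126977 · (1 − 1/19) · (1 − 1/41) · (1 − 1/163)
       = 126977 · 116640/126977 = 116640.

116640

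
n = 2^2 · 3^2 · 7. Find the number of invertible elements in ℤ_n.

72

φ(2^2) = 2^1·(2−1) = 2·1 = 2.
φ(3^2) = 3^1·(3−1) = 3·2 = 6.
φ(7) = 7 − 1 = 6.
φ(252) = 2 × 6 × 6 = 72.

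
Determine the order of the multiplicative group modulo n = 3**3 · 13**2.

2808

φ(3^3) = 3^2·(3−1) = 9·2 = 18.
φ(13^2) = 13^1·(13−1) = 13·12 = 156.
Multiply: 18 · 156 = 2808.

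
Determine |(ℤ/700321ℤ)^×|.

604800

700321 = 19 * 29 * 31 * 41.
φ(700321) = 700321 · (1 − 1/19) · (1 − 1/29) · (1 − 1/31) · (1 − 1/41)
       = 700321 · 604800/700321 = 604800.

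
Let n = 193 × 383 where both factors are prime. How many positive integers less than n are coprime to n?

φ(pq) = (p−1)(q−1) = 192 · 382 = 73344.

73344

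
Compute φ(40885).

Factor 40885: 40885 = 5 * 13 * 17 * 37.
φ(5) = 5 − 1 = 4.
φ(13) = 13 − 1 = 12.
φ(17) = 17 − 1 = 16.
φ(37) = 37 − 1 = 36.
Multiply: 4 · 12 · 16 · 36 = 27648.

27648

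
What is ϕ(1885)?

1885 = 5 · 13 · 29.
φ(5) = 5 − 1 = 4.
φ(13) = 13 − 1 = 12.
φ(29) = 29 − 1 = 28.
φ(1885) = 4 × 12 × 28 = 1344.

1344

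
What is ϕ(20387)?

20387 = 19 · 29 · 37.
φ(20387) = 20387 · (1 − 1/19) · (1 − 1/29) · (1 − 1/37)
       = 20387 · 18144/20387 = 18144.

18144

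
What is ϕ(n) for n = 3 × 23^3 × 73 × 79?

130718016

φ(3) = 3 − 1 = 2.
φ(23^3) = 23^2·(23−1) = 529·22 = 11638.
φ(73) = 73 − 1 = 72.
φ(79) = 79 − 1 = 78.
Multiply: 2 · 11638 · 72 · 78 = 130718016.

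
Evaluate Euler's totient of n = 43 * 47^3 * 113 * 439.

φ(221464945123) = 221464945123 · (1 − 1/43) · (1 − 1/47) · (1 − 1/113) · (1 − 1/439)
       = 221464945123 · 94776192/100255747 = 209360608128.

209360608128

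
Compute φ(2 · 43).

42

φ(86) = 86 · (1 − 1/2) · (1 − 1/43)
       = 86 · 42/86 = 42.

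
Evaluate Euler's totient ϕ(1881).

1881 = 3^2 * 11 * 19.
φ(3^2) = 3^1·(3−1) = 3·2 = 6.
φ(11) = 11 − 1 = 10.
φ(19) = 19 − 1 = 18.
Multiply: 6 · 10 · 18 = 1080.

1080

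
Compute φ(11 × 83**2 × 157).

φ(11) = 11 − 1 = 10.
φ(83^2) = 83^1·(83−1) = 83·82 = 6806.
φ(157) = 157 − 1 = 156.
φ(11897303) = 10 × 6806 × 156 = 10617360.

10617360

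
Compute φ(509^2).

φ(509^2) = 509^1·(509−1) = 509·508 = 258572.

258572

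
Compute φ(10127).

Factor 10127: 10127 = 13 · 19 · 41.
φ(13) = 13 − 1 = 12.
φ(19) = 19 − 1 = 18.
φ(41) = 41 − 1 = 40.
Since φ is multiplicative, φ(10127) = 12 · 18 · 40 = 8640.

8640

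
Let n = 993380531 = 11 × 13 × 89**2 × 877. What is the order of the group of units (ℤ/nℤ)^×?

823299840

φ(11) = 11 − 1 = 10.
φ(13) = 13 − 1 = 12.
φ(89^2) = 89^2 − 89^1 = 7921 − 89 = 7832.
φ(877) = 877 − 1 = 876.
Since φ is multiplicative, φ(993380531) = 10 · 12 · 7832 · 876 = 823299840.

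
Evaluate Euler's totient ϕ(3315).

First factor: 3315 = 3 · 5 · 13 · 17.
φ(3) = 3 − 1 = 2.
φ(5) = 5 − 1 = 4.
φ(13) = 13 − 1 = 12.
φ(17) = 17 − 1 = 16.
Multiply: 2 · 4 · 12 · 16 = 1536.

1536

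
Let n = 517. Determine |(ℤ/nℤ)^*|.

Prime factorization: 517 = 11 * 47.
φ(11) = 11 − 1 = 10.
φ(47) = 47 − 1 = 46.
φ(517) = 10 × 46 = 460.

460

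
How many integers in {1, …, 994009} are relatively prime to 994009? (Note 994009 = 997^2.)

993012

φ(994009) = 994009 · (1 − 1/997)
       = 994009 · 996/997 = 993012.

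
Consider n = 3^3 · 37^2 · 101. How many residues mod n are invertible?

2397600

φ(3733263) = 3733263 · (1 − 1/3) · (1 − 1/37) · (1 − 1/101)
       = 3733263 · 7200/11211 = 2397600.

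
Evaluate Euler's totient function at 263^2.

68906

φ(263^2) = 263^1·(263−1) = 263·262 = 68906.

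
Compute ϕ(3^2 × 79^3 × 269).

782771184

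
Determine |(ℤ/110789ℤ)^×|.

Prime factorization: 110789 = 7^3 * 17 * 19.
φ(110789) = 110789 · (1 − 1/7) · (1 − 1/17) · (1 − 1/19)
       = 110789 · 1728/2261 = 84672.

84672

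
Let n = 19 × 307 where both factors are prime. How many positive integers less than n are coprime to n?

5508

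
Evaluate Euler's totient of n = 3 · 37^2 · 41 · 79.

φ(3) = 3 − 1 = 2.
φ(37^2) = 37^2 − 37^1 = 1369 − 37 = 1332.
φ(41) = 41 − 1 = 40.
φ(79) = 79 − 1 = 78.
Since φ is multiplicative, φ(13302573) = 2 · 1332 · 40 · 78 = 8311680.

8311680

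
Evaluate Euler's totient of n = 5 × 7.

φ(35) = 35 · (1 − 1/5) · (1 − 1/7)
       = 35 · 24/35 = 24.

24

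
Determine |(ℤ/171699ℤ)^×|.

101640

Prime factorization: 171699 = 3 * 11^3 * 43.
φ(3) = 3 − 1 = 2.
φ(11^3) = 11^2·(11−1) = 121·10 = 1210.
φ(43) = 43 − 1 = 42.
φ(171699) = 2 × 1210 × 42 = 101640.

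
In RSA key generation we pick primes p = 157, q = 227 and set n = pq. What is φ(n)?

35256

φ(n) = (p − 1)(q − 1) = (157−1)(227−1) = 156·226 = 35256.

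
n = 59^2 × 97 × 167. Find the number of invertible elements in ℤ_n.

φ(56388719) = 56388719 · (1 − 1/59) · (1 − 1/97) · (1 − 1/167)
       = 56388719 · 924288/955741 = 54532992.

54532992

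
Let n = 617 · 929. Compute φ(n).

571648

φ(617) = 617 − 1 = 616.
φ(929) = 929 − 1 = 928.
Since φ is multiplicative, φ(573193) = 616 · 928 = 571648.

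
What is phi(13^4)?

φ(28561) = 28561 · (1 − 1/13)
       = 28561 · 12/13 = 26364.

26364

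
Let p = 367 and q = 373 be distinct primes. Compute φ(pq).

136152

φ(pq) = (p−1)(q−1) = 366 · 372 = 136152.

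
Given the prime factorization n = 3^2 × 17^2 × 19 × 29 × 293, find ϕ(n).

φ(419913243) = 419913243 · (1 − 1/3) · (1 − 1/17) · (1 − 1/19) · (1 − 1/29) · (1 − 1/293)
       = 419913243 · 4709376/8233593 = 240178176.

240178176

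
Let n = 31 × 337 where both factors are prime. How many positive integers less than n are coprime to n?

φ(10447) = 10447 · (1 − 1/31) · (1 − 1/337)
       = 10447 · 10080/10447 = 10080.

10080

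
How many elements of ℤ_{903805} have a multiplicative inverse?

903805 = 5 × 7^3 × 17 × 31.
φ(5) = 5 − 1 = 4.
φ(7^3) = 7^3 − 7^2 = 343 − 49 = 294.
φ(17) = 17 − 1 = 16.
φ(31) = 31 − 1 = 30.
Multiply: 4 · 294 · 16 · 30 = 564480.

564480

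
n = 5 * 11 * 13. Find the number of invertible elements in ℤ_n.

480

φ(5) = 5 − 1 = 4.
φ(11) = 11 − 1 = 10.
φ(13) = 13 − 1 = 12.
Multiply: 4 · 10 · 12 = 480.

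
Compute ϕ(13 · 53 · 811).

φ(558779) = 558779 · (1 − 1/13) · (1 − 1/53) · (1 − 1/811)
       = 558779 · 505440/558779 = 505440.

505440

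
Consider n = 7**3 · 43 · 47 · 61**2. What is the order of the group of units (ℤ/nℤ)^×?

φ(2579408363) = 2579408363 · (1 − 1/7) · (1 − 1/43) · (1 − 1/47) · (1 − 1/61)
       = 2579408363 · 695520/862967 = 2078909280.

2078909280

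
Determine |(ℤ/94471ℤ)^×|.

Factor 94471: 94471 = 13^3 × 43.
φ(13^3) = 13^3 − 13^2 = 2197 − 169 = 2028.
φ(43) = 43 − 1 = 42.
Multiply: 2028 · 42 = 85176.

85176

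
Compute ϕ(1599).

First factor: 1599 = 3 * 13 * 41.
φ(1599) = 1599 · (1 − 1/3) · (1 − 1/13) · (1 − 1/41)
       = 1599 · 960/1599 = 960.

960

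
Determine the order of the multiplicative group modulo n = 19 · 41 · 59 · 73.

3006720

φ(19) = 19 − 1 = 18.
φ(41) = 41 − 1 = 40.
φ(59) = 59 − 1 = 58.
φ(73) = 73 − 1 = 72.
Since φ is multiplicative, φ(3355153) = 18 · 40 · 58 · 72 = 3006720.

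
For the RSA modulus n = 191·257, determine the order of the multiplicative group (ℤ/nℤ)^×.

φ(49087) = 49087 · (1 − 1/191) · (1 − 1/257)
       = 49087 · 48640/49087 = 48640.

48640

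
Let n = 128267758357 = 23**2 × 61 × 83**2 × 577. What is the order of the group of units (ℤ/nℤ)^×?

119018972160

φ(128267758357) = 128267758357 · (1 − 1/23) · (1 − 1/61) · (1 − 1/83) · (1 − 1/577)
       = 128267758357 · 62346240/67191073 = 119018972160.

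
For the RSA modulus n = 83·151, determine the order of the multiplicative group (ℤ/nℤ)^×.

12300

φ(n) = (p − 1)(q − 1) = (83−1)(151−1) = 82·150 = 12300.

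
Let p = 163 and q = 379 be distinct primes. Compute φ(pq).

φ(61777) = 61777 · (1 − 1/163) · (1 − 1/379)
       = 61777 · 61236/61777 = 61236.

61236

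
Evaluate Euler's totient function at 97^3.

φ(97^3) = 97^2·(97−1) = 9409·96 = 903264.

903264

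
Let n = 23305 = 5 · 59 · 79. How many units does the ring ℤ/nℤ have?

18096

φ(5) = 5 − 1 = 4.
φ(59) = 59 − 1 = 58.
φ(79) = 79 − 1 = 78.
Multiply: 4 · 58 · 78 = 18096.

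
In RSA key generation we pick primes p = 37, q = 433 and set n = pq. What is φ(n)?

15552

φ(16021) = 16021 · (1 − 1/37) · (1 − 1/433)
       = 16021 · 15552/16021 = 15552.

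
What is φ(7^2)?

φ(49) = 49 · (1 − 1/7)
       = 49 · 6/7 = 42.

42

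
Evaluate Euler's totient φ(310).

Factor 310: 310 = 2 × 5 × 31.
φ(2) = 2 − 1 = 1.
φ(5) = 5 − 1 = 4.
φ(31) = 31 − 1 = 30.
φ(310) = 1 × 4 × 30 = 120.

120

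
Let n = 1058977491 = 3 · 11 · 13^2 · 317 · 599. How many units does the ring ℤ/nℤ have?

589580160

φ(1058977491) = 1058977491 · (1 − 1/3) · (1 − 1/11) · (1 − 1/13) · (1 − 1/317) · (1 − 1/599)
       = 1058977491 · 45352320/81459807 = 589580160.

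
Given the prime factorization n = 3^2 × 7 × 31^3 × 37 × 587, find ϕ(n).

21895116480

φ(40762935927) = 40762935927 · (1 − 1/3) · (1 − 1/7) · (1 − 1/31) · (1 − 1/37) · (1 − 1/587)
       = 40762935927 · 7594560/14139069 = 21895116480.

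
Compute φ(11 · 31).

φ(11) = 11 − 1 = 10.
φ(31) = 31 − 1 = 30.
φ(341) = 10 × 30 = 300.

300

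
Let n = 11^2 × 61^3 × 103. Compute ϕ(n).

φ(11^2) = 11^1·(11−1) = 11·10 = 110.
φ(61^3) = 61^3 − 61^2 = 226981 − 3721 = 223260.
φ(103) = 103 − 1 = 102.
Since φ is multiplicative, φ(2828864203) = 110 · 223260 · 102 = 2504977200.

2504977200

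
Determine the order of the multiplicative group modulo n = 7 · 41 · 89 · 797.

16811520

φ(7) = 7 − 1 = 6.
φ(41) = 41 − 1 = 40.
φ(89) = 89 − 1 = 88.
φ(797) = 797 − 1 = 796.
Multiply: 6 · 40 · 88 · 796 = 16811520.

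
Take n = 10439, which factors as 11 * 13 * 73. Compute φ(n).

8640

φ(11) = 11 − 1 = 10.
φ(13) = 13 − 1 = 12.
φ(73) = 73 − 1 = 72.
Multiply: 10 · 12 · 72 = 8640.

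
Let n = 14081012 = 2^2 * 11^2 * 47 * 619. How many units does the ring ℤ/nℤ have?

φ(2^2) = 2^1·(2−1) = 2·1 = 2.
φ(11^2) = 11^2 − 11^1 = 121 − 11 = 110.
φ(47) = 47 − 1 = 46.
φ(619) = 619 − 1 = 618.
Multiply: 2 · 110 · 46 · 618 = 6254160.

6254160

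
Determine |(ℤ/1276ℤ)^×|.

Prime factorization: 1276 = 2^2 · 11 · 29.
φ(2^2) = 2^1·(2−1) = 2·1 = 2.
φ(11) = 11 − 1 = 10.
φ(29) = 29 − 1 = 28.
Since φ is multiplicative, φ(1276) = 2 · 10 · 28 = 560.

560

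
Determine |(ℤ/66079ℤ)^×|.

66079 = 13**2 · 17 · 23.
φ(13^2) = 13^1·(13−1) = 13·12 = 156.
φ(17) = 17 − 1 = 16.
φ(23) = 23 − 1 = 22.
Multiply: 156 · 16 · 22 = 54912.

54912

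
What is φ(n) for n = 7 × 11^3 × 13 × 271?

23522400

φ(7) = 7 − 1 = 6.
φ(11^3) = 11^3 − 11^2 = 1331 − 121 = 1210.
φ(13) = 13 − 1 = 12.
φ(271) = 271 − 1 = 270.
φ(32823791) = 6 × 1210 × 12 × 270 = 23522400.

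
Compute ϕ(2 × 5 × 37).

φ(2) = 2 − 1 = 1.
φ(5) = 5 − 1 = 4.
φ(37) = 37 − 1 = 36.
Multiply: 1 · 4 · 36 = 144.

144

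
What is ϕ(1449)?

792

First factor: 1449 = 3^2 · 7 · 23.
φ(3^2) = 3^2 − 3^1 = 9 − 3 = 6.
φ(7) = 7 − 1 = 6.
φ(23) = 23 − 1 = 22.
Since φ is multiplicative, φ(1449) = 6 · 6 · 22 = 792.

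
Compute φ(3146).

1320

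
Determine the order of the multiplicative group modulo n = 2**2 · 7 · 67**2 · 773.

φ(97159916) = 97159916 · (1 − 1/2) · (1 − 1/7) · (1 − 1/67) · (1 − 1/773)
       = 97159916 · 305712/725074 = 40965408.

40965408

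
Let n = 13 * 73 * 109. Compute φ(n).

φ(103441) = 103441 · (1 − 1/13) · (1 − 1/73) · (1 − 1/109)
       = 103441 · 93312/103441 = 93312.

93312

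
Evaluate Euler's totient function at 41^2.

φ(1681) = 1681 · (1 − 1/41)
       = 1681 · 40/41 = 1640.

1640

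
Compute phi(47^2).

φ(47^2) = 47^2 − 47^1 = 2209 − 47 = 2162.

2162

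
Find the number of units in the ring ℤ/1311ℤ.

792

Factor 1311: 1311 = 3 · 19 · 23.
φ(1311) = 1311 · (1 − 1/3) · (1 − 1/19) · (1 − 1/23)
       = 1311 · 792/1311 = 792.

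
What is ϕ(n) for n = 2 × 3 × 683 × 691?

941160

φ(2831718) = 2831718 · (1 − 1/2) · (1 − 1/3) · (1 − 1/683) · (1 − 1/691)
       = 2831718 · 941160/2831718 = 941160.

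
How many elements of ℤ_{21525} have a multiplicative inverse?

First factor: 21525 = 3 · 5^2 · 7 · 41.
φ(21525) = 21525 · (1 − 1/3) · (1 − 1/5) · (1 − 1/7) · (1 − 1/41)
       = 21525 · 1920/4305 = 9600.

9600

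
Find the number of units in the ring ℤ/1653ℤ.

1008

Prime factorization: 1653 = 3 × 19 × 29.
φ(1653) = 1653 · (1 − 1/3) · (1 − 1/19) · (1 − 1/29)
       = 1653 · 1008/1653 = 1008.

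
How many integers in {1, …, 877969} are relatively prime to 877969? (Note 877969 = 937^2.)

877032

φ(937^2) = 937^2 − 937^1 = 877969 − 937 = 877032.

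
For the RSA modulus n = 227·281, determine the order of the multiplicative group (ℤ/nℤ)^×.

63280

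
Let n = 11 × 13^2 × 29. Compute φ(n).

43680

φ(53911) = 53911 · (1 − 1/11) · (1 − 1/13) · (1 − 1/29)
       = 53911 · 3360/4147 = 43680.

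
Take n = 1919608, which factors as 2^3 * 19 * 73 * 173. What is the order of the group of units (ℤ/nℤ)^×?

φ(1919608) = 1919608 · (1 − 1/2) · (1 − 1/19) · (1 − 1/73) · (1 − 1/173)
       = 1919608 · 222912/479902 = 891648.

891648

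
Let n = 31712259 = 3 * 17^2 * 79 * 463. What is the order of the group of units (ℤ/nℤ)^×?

φ(3) = 3 − 1 = 2.
φ(17^2) = 17^2 − 17^1 = 289 − 17 = 272.
φ(79) = 79 − 1 = 78.
φ(463) = 463 − 1 = 462.
φ(31712259) = 2 × 272 × 78 × 462 = 19603584.

19603584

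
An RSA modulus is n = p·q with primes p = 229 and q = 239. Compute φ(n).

φ(pq) = (p−1)(q−1) = 228 · 238 = 54264.

54264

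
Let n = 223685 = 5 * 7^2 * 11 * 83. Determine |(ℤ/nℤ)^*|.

137760

φ(5) = 5 − 1 = 4.
φ(7^2) = 7^1·(7−1) = 7·6 = 42.
φ(11) = 11 − 1 = 10.
φ(83) = 83 − 1 = 82.
Since φ is multiplicative, φ(223685) = 4 · 42 · 10 · 82 = 137760.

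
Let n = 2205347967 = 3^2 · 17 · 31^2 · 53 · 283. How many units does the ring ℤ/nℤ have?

φ(2205347967) = 2205347967 · (1 − 1/3) · (1 − 1/17) · (1 − 1/31) · (1 − 1/53) · (1 − 1/283)
       = 2205347967 · 14077440/23713419 = 1309201920.

1309201920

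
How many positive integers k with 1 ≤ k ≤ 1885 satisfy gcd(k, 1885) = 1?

1344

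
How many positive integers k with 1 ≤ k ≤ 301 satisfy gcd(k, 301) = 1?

301 = 7 × 43.
φ(7) = 7 − 1 = 6.
φ(43) = 43 − 1 = 42.
φ(301) = 6 × 42 = 252.

252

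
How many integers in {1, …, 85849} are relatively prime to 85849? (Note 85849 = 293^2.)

φ(293^2) = 293^1·(293−1) = 293·292 = 85556.

85556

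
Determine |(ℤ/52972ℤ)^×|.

23040

First factor: 52972 = 2^2 × 17 × 19 × 41.
φ(2^2) = 2^2 − 2^1 = 4 − 2 = 2.
φ(17) = 17 − 1 = 16.
φ(19) = 19 − 1 = 18.
φ(41) = 41 − 1 = 40.
φ(52972) = 2 × 16 × 18 × 40 = 23040.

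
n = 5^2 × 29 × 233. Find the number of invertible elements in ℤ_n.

φ(5^2) = 5^1·(5−1) = 5·4 = 20.
φ(29) = 29 − 1 = 28.
φ(233) = 233 − 1 = 232.
φ(168925) = 20 × 28 × 232 = 129920.

129920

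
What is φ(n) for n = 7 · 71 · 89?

36960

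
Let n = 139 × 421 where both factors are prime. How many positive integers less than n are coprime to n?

φ(pq) = (p−1)(q−1) = 138 · 420 = 57960.

57960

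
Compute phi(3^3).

18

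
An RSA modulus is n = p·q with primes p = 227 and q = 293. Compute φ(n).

65992

φ(227) = 227 − 1 = 226.
φ(293) = 293 − 1 = 292.
Multiply: 226 · 292 = 65992.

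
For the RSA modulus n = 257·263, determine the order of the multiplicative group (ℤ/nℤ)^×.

67072

For distinct primes, φ(pq) = (p−1)(q−1) = 256 × 262 = 67072.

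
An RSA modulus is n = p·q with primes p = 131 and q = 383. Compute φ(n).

φ(pq) = (p−1)(q−1) = 130 · 382 = 49660.

49660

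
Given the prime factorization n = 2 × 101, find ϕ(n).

100

φ(2) = 2 − 1 = 1.
φ(101) = 101 − 1 = 100.
Since φ is multiplicative, φ(202) = 1 · 100 = 100.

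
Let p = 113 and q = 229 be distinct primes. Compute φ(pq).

25536

φ(n) = (p − 1)(q − 1) = (113−1)(229−1) = 112·228 = 25536.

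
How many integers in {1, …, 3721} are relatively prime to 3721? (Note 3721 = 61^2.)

φ(61^2) = 61^2 − 61^1 = 3721 − 61 = 3660.

3660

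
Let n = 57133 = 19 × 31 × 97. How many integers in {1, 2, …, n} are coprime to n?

51840

φ(19) = 19 − 1 = 18.
φ(31) = 31 − 1 = 30.
φ(97) = 97 − 1 = 96.
φ(57133) = 18 × 30 × 96 = 51840.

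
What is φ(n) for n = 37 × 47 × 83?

φ(37) = 37 − 1 = 36.
φ(47) = 47 − 1 = 46.
φ(83) = 83 − 1 = 82.
φ(144337) = 36 × 46 × 82 = 135792.

135792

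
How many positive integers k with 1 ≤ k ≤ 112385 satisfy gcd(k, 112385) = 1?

67392

Prime factorization: 112385 = 5 × 7 × 13^2 × 19.
φ(112385) = 112385 · (1 − 1/5) · (1 − 1/7) · (1 − 1/13) · (1 − 1/19)
       = 112385 · 5184/8645 = 67392.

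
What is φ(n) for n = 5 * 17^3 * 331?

φ(8131015) = 8131015 · (1 − 1/5) · (1 − 1/17) · (1 − 1/331)
       = 8131015 · 21120/28135 = 6103680.

6103680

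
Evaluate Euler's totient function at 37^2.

φ(1369) = 1369 · (1 − 1/37)
       = 1369 · 36/37 = 1332.

1332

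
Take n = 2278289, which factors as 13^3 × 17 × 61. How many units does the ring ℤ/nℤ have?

φ(13^3) = 13^2·(13−1) = 169·12 = 2028.
φ(17) = 17 − 1 = 16.
φ(61) = 61 − 1 = 60.
Since φ is multiplicative, φ(2278289) = 2028 · 16 · 60 = 1946880.

1946880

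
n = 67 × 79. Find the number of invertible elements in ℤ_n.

5148

φ(67) = 67 − 1 = 66.
φ(79) = 79 − 1 = 78.
Multiply: 66 · 78 = 5148.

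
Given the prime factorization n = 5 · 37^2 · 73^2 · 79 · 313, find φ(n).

φ(901966902635) = 901966902635 · (1 − 1/5) · (1 − 1/37) · (1 − 1/73) · (1 − 1/79) · (1 − 1/313)
       = 901966902635 · 252315648/333938135 = 681504565248.

681504565248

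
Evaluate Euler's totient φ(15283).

15283 = 17 · 29 · 31.
φ(15283) = 15283 · (1 − 1/17) · (1 − 1/29) · (1 − 1/31)
       = 15283 · 13440/15283 = 13440.

13440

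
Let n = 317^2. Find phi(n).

100172

φ(100489) = 100489 · (1 − 1/317)
       = 100489 · 316/317 = 100172.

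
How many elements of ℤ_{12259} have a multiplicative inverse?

Factor 12259: 12259 = 13 × 23 × 41.
φ(13) = 13 − 1 = 12.
φ(23) = 23 − 1 = 22.
φ(41) = 41 − 1 = 40.
φ(12259) = 12 × 22 × 40 = 10560.

10560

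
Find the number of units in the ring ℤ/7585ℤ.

Prime factorization: 7585 = 5 * 37 * 41.
φ(7585) = 7585 · (1 − 1/5) · (1 − 1/37) · (1 − 1/41)
       = 7585 · 5760/7585 = 5760.

5760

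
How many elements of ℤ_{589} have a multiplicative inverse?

Prime factorization: 589 = 19 · 31.
φ(589) = 589 · (1 − 1/19) · (1 − 1/31)
       = 589 · 540/589 = 540.

540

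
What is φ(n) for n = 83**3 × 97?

54230208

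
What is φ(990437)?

752640

990437 = 7^2 · 17 · 29 · 41.
φ(7^2) = 7^2 − 7^1 = 49 − 7 = 42.
φ(17) = 17 − 1 = 16.
φ(29) = 29 − 1 = 28.
φ(41) = 41 − 1 = 40.
Since φ is multiplicative, φ(990437) = 42 · 16 · 28 · 40 = 752640.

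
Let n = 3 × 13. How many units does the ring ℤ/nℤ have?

φ(39) = 39 · (1 − 1/3) · (1 − 1/13)
       = 39 · 24/39 = 24.

24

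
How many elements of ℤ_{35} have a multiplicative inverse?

24

35 = 5 · 7.
φ(5) = 5 − 1 = 4.
φ(7) = 7 − 1 = 6.
Multiply: 4 · 6 = 24.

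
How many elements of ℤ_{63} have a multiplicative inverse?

63 = 3^2 * 7.
φ(63) = 63 · (1 − 1/3) · (1 − 1/7)
       = 63 · 12/21 = 36.

36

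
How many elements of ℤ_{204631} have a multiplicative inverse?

158400

Prime factorization: 204631 = 7 × 23 × 31 × 41.
φ(7) = 7 − 1 = 6.
φ(23) = 23 − 1 = 22.
φ(31) = 31 − 1 = 30.
φ(41) = 41 − 1 = 40.
φ(204631) = 6 × 22 × 30 × 40 = 158400.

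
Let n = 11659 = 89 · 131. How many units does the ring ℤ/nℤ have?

φ(89) = 89 − 1 = 88.
φ(131) = 131 − 1 = 130.
Since φ is multiplicative, φ(11659) = 88 · 130 = 11440.

11440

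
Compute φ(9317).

7260

Prime factorization: 9317 = 7 · 11**3.
φ(9317) = 9317 · (1 − 1/7) · (1 − 1/11)
       = 9317 · 60/77 = 7260.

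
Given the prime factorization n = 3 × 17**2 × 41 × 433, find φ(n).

9400320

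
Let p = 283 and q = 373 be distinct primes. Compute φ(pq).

104904

φ(pq) = (p−1)(q−1) = 282 · 372 = 104904.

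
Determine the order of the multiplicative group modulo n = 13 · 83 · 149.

φ(160771) = 160771 · (1 − 1/13) · (1 − 1/83) · (1 − 1/149)
       = 160771 · 145632/160771 = 145632.

145632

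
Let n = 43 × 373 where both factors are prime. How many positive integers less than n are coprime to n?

15624

φ(43) = 43 − 1 = 42.
φ(373) = 373 − 1 = 372.
φ(16039) = 42 × 372 = 15624.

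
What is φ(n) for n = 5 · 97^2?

φ(47045) = 47045 · (1 − 1/5) · (1 − 1/97)
       = 47045 · 384/485 = 37248.

37248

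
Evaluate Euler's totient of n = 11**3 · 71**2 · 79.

φ(530056109) = 530056109 · (1 − 1/11) · (1 − 1/71) · (1 − 1/79)
       = 530056109 · 54600/61699 = 469068600.

469068600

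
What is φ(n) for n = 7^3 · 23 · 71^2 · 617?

φ(7^3) = 7^2·(7−1) = 49·6 = 294.
φ(23) = 23 − 1 = 22.
φ(71^2) = 71^1·(71−1) = 71·70 = 4970.
φ(617) = 617 − 1 = 616.
Since φ is multiplicative, φ(24537133033) = 294 · 22 · 4970 · 616 = 19801911360.

19801911360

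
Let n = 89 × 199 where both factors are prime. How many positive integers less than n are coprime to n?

For distinct primes, φ(pq) = (p−1)(q−1) = 88 × 198 = 17424.

17424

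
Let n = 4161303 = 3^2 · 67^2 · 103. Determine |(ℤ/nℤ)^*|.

φ(4161303) = 4161303 · (1 − 1/3) · (1 − 1/67) · (1 − 1/103)
       = 4161303 · 13464/20703 = 2706264.

2706264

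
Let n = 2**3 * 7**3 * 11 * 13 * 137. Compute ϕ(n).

19192320

φ(2^3) = 2^3 − 2^2 = 8 − 4 = 4.
φ(7^3) = 7^3 − 7^2 = 343 − 49 = 294.
φ(11) = 11 − 1 = 10.
φ(13) = 13 − 1 = 12.
φ(137) = 137 − 1 = 136.
φ(53757704) = 4 × 294 × 10 × 12 × 136 = 19192320.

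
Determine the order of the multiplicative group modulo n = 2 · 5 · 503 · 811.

φ(2) = 2 − 1 = 1.
φ(5) = 5 − 1 = 4.
φ(503) = 503 − 1 = 502.
φ(811) = 811 − 1 = 810.
Since φ is multiplicative, φ(4079330) = 1 · 4 · 502 · 810 = 1626480.

1626480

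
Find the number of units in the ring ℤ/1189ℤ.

Factor 1189: 1189 = 29 × 41.
φ(29) = 29 − 1 = 28.
φ(41) = 41 − 1 = 40.
Multiply: 28 · 40 = 1120.

1120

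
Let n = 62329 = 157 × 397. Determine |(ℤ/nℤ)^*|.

φ(62329) = 62329 · (1 − 1/157) · (1 − 1/397)
       = 62329 · 61776/62329 = 61776.

61776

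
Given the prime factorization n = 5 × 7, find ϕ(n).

24

φ(35) = 35 · (1 − 1/5) · (1 − 1/7)
       = 35 · 24/35 = 24.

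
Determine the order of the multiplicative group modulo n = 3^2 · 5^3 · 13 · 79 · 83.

46051200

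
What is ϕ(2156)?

840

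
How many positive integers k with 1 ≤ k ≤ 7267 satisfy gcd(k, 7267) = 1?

Factor 7267: 7267 = 13^2 × 43.
φ(13^2) = 13^2 − 13^1 = 169 − 13 = 156.
φ(43) = 43 − 1 = 42.
Multiply: 156 · 42 = 6552.

6552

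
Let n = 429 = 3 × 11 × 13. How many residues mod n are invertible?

φ(3) = 3 − 1 = 2.
φ(11) = 11 − 1 = 10.
φ(13) = 13 − 1 = 12.
φ(429) = 2 × 10 × 12 = 240.

240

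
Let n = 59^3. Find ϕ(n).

φ(59^3) = 59^3 − 59^2 = 205379 − 3481 = 201898.

201898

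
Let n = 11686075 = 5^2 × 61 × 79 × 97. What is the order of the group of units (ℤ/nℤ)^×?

8985600

φ(11686075) = 11686075 · (1 − 1/5) · (1 − 1/61) · (1 − 1/79) · (1 − 1/97)
       = 11686075 · 1797120/2337215 = 8985600.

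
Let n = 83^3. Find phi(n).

564898

φ(83^3) = 83^3 − 83^2 = 571787 − 6889 = 564898.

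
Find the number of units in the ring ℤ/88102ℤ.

88102 = 2 · 7^2 · 29 · 31.
φ(2) = 2 − 1 = 1.
φ(7^2) = 7^1·(7−1) = 7·6 = 42.
φ(29) = 29 − 1 = 28.
φ(31) = 31 − 1 = 30.
φ(88102) = 1 × 42 × 28 × 30 = 35280.

35280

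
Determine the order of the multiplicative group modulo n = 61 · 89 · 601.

φ(3262829) = 3262829 · (1 − 1/61) · (1 − 1/89) · (1 − 1/601)
       = 3262829 · 3168000/3262829 = 3168000.

3168000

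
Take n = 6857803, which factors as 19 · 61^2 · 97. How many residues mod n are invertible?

6324480

φ(19) = 19 − 1 = 18.
φ(61^2) = 61^2 − 61^1 = 3721 − 61 = 3660.
φ(97) = 97 − 1 = 96.
φ(6857803) = 18 × 3660 × 96 = 6324480.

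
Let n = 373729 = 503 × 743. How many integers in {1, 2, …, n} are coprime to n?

372484

φ(373729) = 373729 · (1 − 1/503) · (1 − 1/743)
       = 373729 · 372484/373729 = 372484.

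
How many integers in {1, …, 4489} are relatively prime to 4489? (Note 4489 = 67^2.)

4422

φ(4489) = 4489 · (1 − 1/67)
       = 4489 · 66/67 = 4422.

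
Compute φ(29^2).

812

φ(841) = 841 · (1 − 1/29)
       = 841 · 28/29 = 812.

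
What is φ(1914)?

First factor: 1914 = 2 * 3 * 11 * 29.
φ(1914) = 1914 · (1 − 1/2) · (1 − 1/3) · (1 − 1/11) · (1 − 1/29)
       = 1914 · 560/1914 = 560.

560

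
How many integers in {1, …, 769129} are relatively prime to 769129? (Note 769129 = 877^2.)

768252

φ(769129) = 769129 · (1 − 1/877)
       = 769129 · 876/877 = 768252.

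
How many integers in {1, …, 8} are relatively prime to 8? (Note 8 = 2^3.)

4

φ(2^3) = 2^3 − 2^2 = 8 − 4 = 4.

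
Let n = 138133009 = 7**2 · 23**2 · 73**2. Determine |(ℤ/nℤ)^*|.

111700512

φ(138133009) = 138133009 · (1 − 1/7) · (1 − 1/23) · (1 − 1/73)
       = 138133009 · 9504/11753 = 111700512.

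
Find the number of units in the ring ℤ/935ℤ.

Prime factorization: 935 = 5 · 11 · 17.
φ(5) = 5 − 1 = 4.
φ(11) = 11 − 1 = 10.
φ(17) = 17 − 1 = 16.
Since φ is multiplicative, φ(935) = 4 · 10 · 16 = 640.

640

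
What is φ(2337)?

1440

2337 = 3 · 19 · 41.
φ(3) = 3 − 1 = 2.
φ(19) = 19 − 1 = 18.
φ(41) = 41 − 1 = 40.
Since φ is multiplicative, φ(2337) = 2 · 18 · 40 = 1440.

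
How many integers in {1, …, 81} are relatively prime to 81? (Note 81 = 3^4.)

54

φ(81) = 81 · (1 − 1/3)
       = 81 · 2/3 = 54.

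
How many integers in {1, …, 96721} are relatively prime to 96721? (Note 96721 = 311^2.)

φ(311^2) = 311^2 − 311^1 = 96721 − 311 = 96410.

96410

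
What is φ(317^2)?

100172

φ(317^2) = 317^1·(317−1) = 317·316 = 100172.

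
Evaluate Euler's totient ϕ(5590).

First factor: 5590 = 2 · 5 · 13 · 43.
φ(2) = 2 − 1 = 1.
φ(5) = 5 − 1 = 4.
φ(13) = 13 − 1 = 12.
φ(43) = 43 − 1 = 42.
Since φ is multiplicative, φ(5590) = 1 · 4 · 12 · 42 = 2016.

2016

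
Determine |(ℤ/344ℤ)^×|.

168

Factor 344: 344 = 2**3 * 43.
φ(344) = 344 · (1 − 1/2) · (1 − 1/43)
       = 344 · 42/86 = 168.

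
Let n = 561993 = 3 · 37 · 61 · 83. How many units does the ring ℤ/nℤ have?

φ(561993) = 561993 · (1 − 1/3) · (1 − 1/37) · (1 − 1/61) · (1 − 1/83)
       = 561993 · 354240/561993 = 354240.

354240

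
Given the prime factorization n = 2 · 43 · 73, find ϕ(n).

3024

φ(2) = 2 − 1 = 1.
φ(43) = 43 − 1 = 42.
φ(73) = 73 − 1 = 72.
Multiply: 1 · 42 · 72 = 3024.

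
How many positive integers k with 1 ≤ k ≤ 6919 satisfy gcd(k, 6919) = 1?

5760

6919 = 11 × 17 × 37.
φ(6919) = 6919 · (1 − 1/11) · (1 − 1/17) · (1 − 1/37)
       = 6919 · 5760/6919 = 5760.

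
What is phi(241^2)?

φ(241^2) = 241^1·(241−1) = 241·240 = 57840.

57840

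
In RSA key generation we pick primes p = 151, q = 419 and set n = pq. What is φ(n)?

62700

φ(pq) = (p−1)(q−1) = 150 · 418 = 62700.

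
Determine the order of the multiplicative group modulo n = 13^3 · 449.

908544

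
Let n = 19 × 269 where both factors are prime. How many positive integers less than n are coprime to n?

For distinct primes, φ(pq) = (p−1)(q−1) = 18 × 268 = 4824.

4824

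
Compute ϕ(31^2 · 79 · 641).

φ(48664079) = 48664079 · (1 − 1/31) · (1 − 1/79) · (1 − 1/641)
       = 48664079 · 1497600/1569809 = 46425600.

46425600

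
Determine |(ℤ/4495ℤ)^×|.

First factor: 4495 = 5 · 29 · 31.
φ(4495) = 4495 · (1 − 1/5) · (1 − 1/29) · (1 − 1/31)
       = 4495 · 3360/4495 = 3360.

3360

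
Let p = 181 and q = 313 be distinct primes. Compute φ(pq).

For distinct primes, φ(pq) = (p−1)(q−1) = 180 × 312 = 56160.

56160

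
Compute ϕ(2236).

Factor 2236: 2236 = 2^2 * 13 * 43.
φ(2^2) = 2^2 − 2^1 = 4 − 2 = 2.
φ(13) = 13 − 1 = 12.
φ(43) = 43 − 1 = 42.
φ(2236) = 2 × 12 × 42 = 1008.

1008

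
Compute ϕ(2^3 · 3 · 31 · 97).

φ(72168) = 72168 · (1 − 1/2) · (1 − 1/3) · (1 − 1/31) · (1 − 1/97)
       = 72168 · 5760/18042 = 23040.

23040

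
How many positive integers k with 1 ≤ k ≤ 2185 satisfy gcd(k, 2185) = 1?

Prime factorization: 2185 = 5 · 19 · 23.
φ(5) = 5 − 1 = 4.
φ(19) = 19 − 1 = 18.
φ(23) = 23 − 1 = 22.
φ(2185) = 4 × 18 × 22 = 1584.

1584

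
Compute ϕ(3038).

Factor 3038: 3038 = 2 · 7**2 · 31.
φ(3038) = 3038 · (1 − 1/2) · (1 − 1/7) · (1 − 1/31)
       = 3038 · 180/434 = 1260.

1260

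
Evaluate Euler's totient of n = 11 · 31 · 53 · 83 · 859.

1097553600

φ(11) = 11 − 1 = 10.
φ(31) = 31 − 1 = 30.
φ(53) = 53 − 1 = 52.
φ(83) = 83 − 1 = 82.
φ(859) = 859 − 1 = 858.
Multiply: 10 · 30 · 52 · 82 · 858 = 1097553600.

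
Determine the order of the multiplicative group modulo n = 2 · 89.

88

φ(2) = 2 − 1 = 1.
φ(89) = 89 − 1 = 88.
Multiply: 1 · 88 = 88.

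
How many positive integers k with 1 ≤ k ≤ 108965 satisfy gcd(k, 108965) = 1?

77760

Prime factorization: 108965 = 5 * 19 * 31 * 37.
φ(108965) = 108965 · (1 − 1/5) · (1 − 1/19) · (1 − 1/31) · (1 − 1/37)
       = 108965 · 77760/108965 = 77760.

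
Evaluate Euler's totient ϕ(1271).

Factor 1271: 1271 = 31 · 41.
φ(31) = 31 − 1 = 30.
φ(41) = 41 − 1 = 40.
φ(1271) = 30 × 40 = 1200.

1200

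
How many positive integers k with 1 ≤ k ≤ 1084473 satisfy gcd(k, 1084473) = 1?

Prime factorization: 1084473 = 3^2 * 13^2 * 23 * 31.
φ(3^2) = 3^1·(3−1) = 3·2 = 6.
φ(13^2) = 13^2 − 13^1 = 169 − 13 = 156.
φ(23) = 23 − 1 = 22.
φ(31) = 31 − 1 = 30.
Since φ is multiplicative, φ(1084473) = 6 · 156 · 22 · 30 = 617760.

617760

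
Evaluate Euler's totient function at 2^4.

8

φ(16) = 16 · (1 − 1/2)
       = 16 · 1/2 = 8.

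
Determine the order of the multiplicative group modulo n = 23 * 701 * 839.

φ(23) = 23 − 1 = 22.
φ(701) = 701 − 1 = 700.
φ(839) = 839 − 1 = 838.
Since φ is multiplicative, φ(13527197) = 22 · 700 · 838 = 12905200.

12905200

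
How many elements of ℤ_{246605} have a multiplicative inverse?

181440

Factor 246605: 246605 = 5 * 31 * 37 * 43.
φ(246605) = 246605 · (1 − 1/5) · (1 − 1/31) · (1 − 1/37) · (1 − 1/43)
       = 246605 · 181440/246605 = 181440.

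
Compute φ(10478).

First factor: 10478 = 2 · 13^2 · 31.
φ(10478) = 10478 · (1 − 1/2) · (1 − 1/13) · (1 − 1/31)
       = 10478 · 360/806 = 4680.

4680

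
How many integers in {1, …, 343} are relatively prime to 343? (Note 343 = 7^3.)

φ(343) = 343 · (1 − 1/7)
       = 343 · 6/7 = 294.

294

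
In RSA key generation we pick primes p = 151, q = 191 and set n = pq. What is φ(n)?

φ(pq) = (p−1)(q−1) = 150 · 190 = 28500.

28500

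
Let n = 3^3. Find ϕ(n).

φ(27) = 27 · (1 − 1/3)
       = 27 · 2/3 = 18.

18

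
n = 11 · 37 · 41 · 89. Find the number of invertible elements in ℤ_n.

φ(11) = 11 − 1 = 10.
φ(37) = 37 − 1 = 36.
φ(41) = 41 − 1 = 40.
φ(89) = 89 − 1 = 88.
Multiply: 10 · 36 · 40 · 88 = 1267200.

1267200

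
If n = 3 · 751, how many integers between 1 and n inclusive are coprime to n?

1500

φ(2253) = 2253 · (1 − 1/3) · (1 − 1/751)
       = 2253 · 1500/2253 = 1500.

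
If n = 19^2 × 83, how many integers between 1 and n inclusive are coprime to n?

28044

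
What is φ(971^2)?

941870

φ(971^2) = 971^2 − 971^1 = 942841 − 971 = 941870.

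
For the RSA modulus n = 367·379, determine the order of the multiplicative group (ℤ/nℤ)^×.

φ(n) = (p − 1)(q − 1) = (367−1)(379−1) = 366·378 = 138348.

138348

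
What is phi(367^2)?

134322

φ(134689) = 134689 · (1 − 1/367)
       = 134689 · 366/367 = 134322.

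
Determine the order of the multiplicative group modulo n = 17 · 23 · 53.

18304

φ(20723) = 20723 · (1 − 1/17) · (1 − 1/23) · (1 − 1/53)
       = 20723 · 18304/20723 = 18304.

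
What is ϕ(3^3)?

φ(27) = 27 · (1 − 1/3)
       = 27 · 2/3 = 18.

18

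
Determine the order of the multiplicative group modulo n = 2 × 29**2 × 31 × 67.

1607760

φ(2) = 2 − 1 = 1.
φ(29^2) = 29^2 − 29^1 = 841 − 29 = 812.
φ(31) = 31 − 1 = 30.
φ(67) = 67 − 1 = 66.
Since φ is multiplicative, φ(3493514) = 1 · 812 · 30 · 66 = 1607760.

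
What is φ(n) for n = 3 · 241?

φ(3) = 3 − 1 = 2.
φ(241) = 241 − 1 = 240.
Since φ is multiplicative, φ(723) = 2 · 240 = 480.

480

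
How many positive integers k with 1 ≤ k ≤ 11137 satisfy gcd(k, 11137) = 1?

9072

Prime factorization: 11137 = 7 × 37 × 43.
φ(11137) = 11137 · (1 − 1/7) · (1 − 1/37) · (1 − 1/43)
       = 11137 · 9072/11137 = 9072.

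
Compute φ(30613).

26620

First factor: 30613 = 11^3 × 23.
φ(30613) = 30613 · (1 − 1/11) · (1 − 1/23)
       = 30613 · 220/253 = 26620.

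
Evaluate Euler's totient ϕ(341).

341 = 11 × 31.
φ(341) = 341 · (1 − 1/11) · (1 − 1/31)
       = 341 · 300/341 = 300.

300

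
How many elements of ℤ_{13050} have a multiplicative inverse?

3360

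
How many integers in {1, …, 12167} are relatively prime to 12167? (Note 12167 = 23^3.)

φ(12167) = 12167 · (1 − 1/23)
       = 12167 · 22/23 = 11638.

11638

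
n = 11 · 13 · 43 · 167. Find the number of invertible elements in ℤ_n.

836640

φ(1026883) = 1026883 · (1 − 1/11) · (1 − 1/13) · (1 − 1/43) · (1 − 1/167)
       = 1026883 · 836640/1026883 = 836640.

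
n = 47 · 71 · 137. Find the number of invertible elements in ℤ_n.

φ(457169) = 457169 · (1 − 1/47) · (1 − 1/71) · (1 − 1/137)
       = 457169 · 437920/457169 = 437920.

437920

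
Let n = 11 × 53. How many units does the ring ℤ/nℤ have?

520

φ(11) = 11 − 1 = 10.
φ(53) = 53 − 1 = 52.
φ(583) = 10 × 52 = 520.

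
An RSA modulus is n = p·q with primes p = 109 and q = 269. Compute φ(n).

28944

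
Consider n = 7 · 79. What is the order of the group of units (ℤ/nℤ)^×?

468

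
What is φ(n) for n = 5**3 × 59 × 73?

417600

φ(5^3) = 5^2·(5−1) = 25·4 = 100.
φ(59) = 59 − 1 = 58.
φ(73) = 73 − 1 = 72.
φ(538375) = 100 × 58 × 72 = 417600.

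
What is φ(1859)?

1560

1859 = 11 · 13**2.
φ(1859) = 1859 · (1 − 1/11) · (1 − 1/13)
       = 1859 · 120/143 = 1560.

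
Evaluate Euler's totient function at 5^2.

φ(5^2) = 5^2 − 5^1 = 25 − 5 = 20.

20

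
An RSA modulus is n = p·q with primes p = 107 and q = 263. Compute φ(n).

27772

φ(107) = 107 − 1 = 106.
φ(263) = 263 − 1 = 262.
φ(28141) = 106 × 262 = 27772.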